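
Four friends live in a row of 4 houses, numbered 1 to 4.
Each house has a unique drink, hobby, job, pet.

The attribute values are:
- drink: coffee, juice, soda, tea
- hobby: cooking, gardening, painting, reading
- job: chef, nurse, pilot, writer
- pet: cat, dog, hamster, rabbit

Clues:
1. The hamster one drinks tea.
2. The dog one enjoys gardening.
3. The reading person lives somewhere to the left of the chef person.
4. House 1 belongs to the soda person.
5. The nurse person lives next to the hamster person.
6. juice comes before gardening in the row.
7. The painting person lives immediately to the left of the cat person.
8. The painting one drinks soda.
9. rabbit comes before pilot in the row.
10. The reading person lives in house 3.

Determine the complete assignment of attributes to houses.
Solution:

House | Drink | Hobby | Job | Pet
---------------------------------
  1   | soda | painting | writer | rabbit
  2   | juice | cooking | nurse | cat
  3   | tea | reading | pilot | hamster
  4   | coffee | gardening | chef | dog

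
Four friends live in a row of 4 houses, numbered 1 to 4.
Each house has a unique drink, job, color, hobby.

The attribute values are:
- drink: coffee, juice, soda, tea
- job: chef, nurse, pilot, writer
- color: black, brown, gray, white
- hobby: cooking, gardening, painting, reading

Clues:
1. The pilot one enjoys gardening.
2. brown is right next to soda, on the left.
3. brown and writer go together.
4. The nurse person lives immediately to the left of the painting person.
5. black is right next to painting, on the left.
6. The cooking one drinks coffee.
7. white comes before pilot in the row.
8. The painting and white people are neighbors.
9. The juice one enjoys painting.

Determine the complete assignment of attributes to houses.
Solution:

House | Drink | Job | Color | Hobby
-----------------------------------
  1   | coffee | nurse | black | cooking
  2   | juice | writer | brown | painting
  3   | soda | chef | white | reading
  4   | tea | pilot | gray | gardening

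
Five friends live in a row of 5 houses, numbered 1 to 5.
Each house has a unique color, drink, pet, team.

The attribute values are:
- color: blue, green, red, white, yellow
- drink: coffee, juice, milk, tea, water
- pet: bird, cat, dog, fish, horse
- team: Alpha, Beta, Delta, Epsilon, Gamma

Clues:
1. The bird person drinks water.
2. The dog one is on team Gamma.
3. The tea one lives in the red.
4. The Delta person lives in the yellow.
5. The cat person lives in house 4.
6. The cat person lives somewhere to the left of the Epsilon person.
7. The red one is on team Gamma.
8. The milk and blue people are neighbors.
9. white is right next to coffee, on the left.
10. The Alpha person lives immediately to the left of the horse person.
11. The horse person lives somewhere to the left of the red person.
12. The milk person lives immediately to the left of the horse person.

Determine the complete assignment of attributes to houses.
Solution:

House | Color | Drink | Pet | Team
----------------------------------
  1   | white | milk | fish | Alpha
  2   | blue | coffee | horse | Beta
  3   | red | tea | dog | Gamma
  4   | yellow | juice | cat | Delta
  5   | green | water | bird | Epsilon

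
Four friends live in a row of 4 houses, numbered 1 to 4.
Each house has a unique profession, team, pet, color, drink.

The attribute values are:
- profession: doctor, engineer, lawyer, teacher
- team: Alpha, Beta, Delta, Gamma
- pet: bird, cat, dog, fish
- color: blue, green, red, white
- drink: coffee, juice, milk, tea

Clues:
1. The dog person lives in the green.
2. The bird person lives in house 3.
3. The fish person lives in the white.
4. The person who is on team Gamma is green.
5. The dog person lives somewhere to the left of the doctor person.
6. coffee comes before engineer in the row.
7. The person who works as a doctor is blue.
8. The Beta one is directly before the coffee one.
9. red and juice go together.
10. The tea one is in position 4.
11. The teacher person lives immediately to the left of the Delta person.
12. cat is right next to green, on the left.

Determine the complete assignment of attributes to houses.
Solution:

House | Profession | Team | Pet | Color | Drink
-----------------------------------------------
  1   | lawyer | Beta | cat | red | juice
  2   | teacher | Gamma | dog | green | coffee
  3   | doctor | Delta | bird | blue | milk
  4   | engineer | Alpha | fish | white | tea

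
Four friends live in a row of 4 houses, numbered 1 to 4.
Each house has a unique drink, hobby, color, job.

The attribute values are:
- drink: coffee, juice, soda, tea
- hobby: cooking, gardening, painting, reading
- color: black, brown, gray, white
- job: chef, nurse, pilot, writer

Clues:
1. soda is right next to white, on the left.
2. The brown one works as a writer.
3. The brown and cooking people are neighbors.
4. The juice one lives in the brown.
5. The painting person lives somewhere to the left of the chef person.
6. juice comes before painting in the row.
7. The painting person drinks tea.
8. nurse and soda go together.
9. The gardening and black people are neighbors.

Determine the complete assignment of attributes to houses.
Solution:

House | Drink | Hobby | Color | Job
-----------------------------------
  1   | juice | gardening | brown | writer
  2   | soda | cooking | black | nurse
  3   | tea | painting | white | pilot
  4   | coffee | reading | gray | chef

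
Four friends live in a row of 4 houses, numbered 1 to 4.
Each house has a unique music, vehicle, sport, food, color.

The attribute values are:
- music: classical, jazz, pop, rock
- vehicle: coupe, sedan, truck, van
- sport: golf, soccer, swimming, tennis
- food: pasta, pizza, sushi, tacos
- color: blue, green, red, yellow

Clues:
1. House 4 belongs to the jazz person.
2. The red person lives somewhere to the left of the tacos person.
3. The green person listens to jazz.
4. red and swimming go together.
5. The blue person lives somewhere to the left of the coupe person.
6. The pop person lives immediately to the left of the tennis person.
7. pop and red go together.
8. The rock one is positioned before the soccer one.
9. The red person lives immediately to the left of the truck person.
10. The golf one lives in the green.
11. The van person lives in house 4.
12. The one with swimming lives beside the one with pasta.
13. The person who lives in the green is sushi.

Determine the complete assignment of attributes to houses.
Solution:

House | Music | Vehicle | Sport | Food | Color
----------------------------------------------
  1   | pop | sedan | swimming | pizza | red
  2   | rock | truck | tennis | pasta | blue
  3   | classical | coupe | soccer | tacos | yellow
  4   | jazz | van | golf | sushi | green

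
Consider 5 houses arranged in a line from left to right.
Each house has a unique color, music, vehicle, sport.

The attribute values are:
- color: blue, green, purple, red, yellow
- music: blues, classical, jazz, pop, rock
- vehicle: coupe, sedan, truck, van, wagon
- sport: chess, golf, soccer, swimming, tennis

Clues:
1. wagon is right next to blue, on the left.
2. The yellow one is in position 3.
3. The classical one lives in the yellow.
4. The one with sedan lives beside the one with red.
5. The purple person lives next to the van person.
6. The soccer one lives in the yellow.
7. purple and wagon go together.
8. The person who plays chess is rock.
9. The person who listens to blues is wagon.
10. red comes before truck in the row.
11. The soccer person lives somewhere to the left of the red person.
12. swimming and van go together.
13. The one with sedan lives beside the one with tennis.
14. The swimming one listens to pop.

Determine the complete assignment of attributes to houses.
Solution:

House | Color | Music | Vehicle | Sport
---------------------------------------
  1   | purple | blues | wagon | golf
  2   | blue | pop | van | swimming
  3   | yellow | classical | sedan | soccer
  4   | red | jazz | coupe | tennis
  5   | green | rock | truck | chess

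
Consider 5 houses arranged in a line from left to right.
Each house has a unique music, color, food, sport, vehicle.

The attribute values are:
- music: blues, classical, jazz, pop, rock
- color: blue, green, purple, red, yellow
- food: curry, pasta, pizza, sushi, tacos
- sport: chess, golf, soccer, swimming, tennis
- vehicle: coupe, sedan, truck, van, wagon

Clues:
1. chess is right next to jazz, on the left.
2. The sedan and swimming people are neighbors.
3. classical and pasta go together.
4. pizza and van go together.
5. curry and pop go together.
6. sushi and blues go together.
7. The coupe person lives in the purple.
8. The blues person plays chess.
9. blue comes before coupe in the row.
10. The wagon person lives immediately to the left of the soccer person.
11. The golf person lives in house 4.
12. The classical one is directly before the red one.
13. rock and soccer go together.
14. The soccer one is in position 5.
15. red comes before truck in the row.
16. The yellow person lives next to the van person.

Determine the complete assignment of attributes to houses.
Solution:

House | Music | Color | Food | Sport | Vehicle
----------------------------------------------
  1   | blues | yellow | sushi | chess | sedan
  2   | jazz | blue | pizza | swimming | van
  3   | classical | purple | pasta | tennis | coupe
  4   | pop | red | curry | golf | wagon
  5   | rock | green | tacos | soccer | truck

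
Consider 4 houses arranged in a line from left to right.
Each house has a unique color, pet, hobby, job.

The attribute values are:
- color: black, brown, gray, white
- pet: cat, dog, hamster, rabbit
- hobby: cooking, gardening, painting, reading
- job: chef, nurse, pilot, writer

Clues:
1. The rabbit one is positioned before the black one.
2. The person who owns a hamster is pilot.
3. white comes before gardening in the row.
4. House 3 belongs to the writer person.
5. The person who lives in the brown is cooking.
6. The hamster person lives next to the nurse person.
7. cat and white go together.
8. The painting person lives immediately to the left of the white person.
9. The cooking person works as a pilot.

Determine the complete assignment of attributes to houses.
Solution:

House | Color | Pet | Hobby | Job
---------------------------------
  1   | brown | hamster | cooking | pilot
  2   | gray | rabbit | painting | nurse
  3   | white | cat | reading | writer
  4   | black | dog | gardening | chef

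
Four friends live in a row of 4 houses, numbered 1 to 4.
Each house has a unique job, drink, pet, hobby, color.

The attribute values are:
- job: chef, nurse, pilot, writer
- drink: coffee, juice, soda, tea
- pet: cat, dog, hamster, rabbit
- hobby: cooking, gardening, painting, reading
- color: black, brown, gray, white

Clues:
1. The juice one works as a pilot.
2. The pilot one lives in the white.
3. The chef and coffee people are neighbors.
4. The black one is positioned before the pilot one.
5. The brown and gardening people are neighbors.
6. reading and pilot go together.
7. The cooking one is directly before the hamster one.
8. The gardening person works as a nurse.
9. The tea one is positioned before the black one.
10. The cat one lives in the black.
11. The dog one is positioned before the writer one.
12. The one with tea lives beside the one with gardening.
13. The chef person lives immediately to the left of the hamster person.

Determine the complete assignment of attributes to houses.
Solution:

House | Job | Drink | Pet | Hobby | Color
-----------------------------------------
  1   | chef | tea | dog | cooking | brown
  2   | nurse | coffee | hamster | gardening | gray
  3   | writer | soda | cat | painting | black
  4   | pilot | juice | rabbit | reading | white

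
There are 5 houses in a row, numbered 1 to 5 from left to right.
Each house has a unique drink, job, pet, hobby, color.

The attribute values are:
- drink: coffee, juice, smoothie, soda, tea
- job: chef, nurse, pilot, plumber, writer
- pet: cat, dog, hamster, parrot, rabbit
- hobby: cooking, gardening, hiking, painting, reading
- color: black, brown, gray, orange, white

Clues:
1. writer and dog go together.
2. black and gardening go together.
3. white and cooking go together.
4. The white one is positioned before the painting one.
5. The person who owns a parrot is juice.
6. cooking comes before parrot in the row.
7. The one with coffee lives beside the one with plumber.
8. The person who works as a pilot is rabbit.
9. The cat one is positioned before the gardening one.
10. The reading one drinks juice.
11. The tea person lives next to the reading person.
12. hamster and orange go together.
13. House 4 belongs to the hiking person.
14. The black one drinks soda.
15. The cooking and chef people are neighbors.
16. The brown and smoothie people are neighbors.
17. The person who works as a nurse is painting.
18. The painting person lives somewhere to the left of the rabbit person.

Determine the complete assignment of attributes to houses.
Solution:

House | Drink | Job | Pet | Hobby | Color
-----------------------------------------
  1   | tea | writer | dog | cooking | white
  2   | juice | chef | parrot | reading | gray
  3   | coffee | nurse | cat | painting | brown
  4   | smoothie | plumber | hamster | hiking | orange
  5   | soda | pilot | rabbit | gardening | black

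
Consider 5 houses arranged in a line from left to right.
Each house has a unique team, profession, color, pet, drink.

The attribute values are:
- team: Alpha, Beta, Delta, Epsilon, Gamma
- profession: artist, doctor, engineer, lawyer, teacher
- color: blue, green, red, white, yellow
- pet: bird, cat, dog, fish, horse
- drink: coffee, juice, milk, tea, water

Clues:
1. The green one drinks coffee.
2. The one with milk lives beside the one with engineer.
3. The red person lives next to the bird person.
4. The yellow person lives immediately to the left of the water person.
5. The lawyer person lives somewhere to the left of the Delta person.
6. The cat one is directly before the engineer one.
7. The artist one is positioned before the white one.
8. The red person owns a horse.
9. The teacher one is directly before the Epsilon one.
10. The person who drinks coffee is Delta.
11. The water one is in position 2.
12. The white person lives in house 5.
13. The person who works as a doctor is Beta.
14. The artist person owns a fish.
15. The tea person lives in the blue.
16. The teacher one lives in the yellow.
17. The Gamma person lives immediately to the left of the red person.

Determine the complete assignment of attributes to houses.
Solution:

House | Team | Profession | Color | Pet | Drink
-----------------------------------------------
  1   | Gamma | teacher | yellow | cat | milk
  2   | Epsilon | engineer | red | horse | water
  3   | Alpha | lawyer | blue | bird | tea
  4   | Delta | artist | green | fish | coffee
  5   | Beta | doctor | white | dog | juice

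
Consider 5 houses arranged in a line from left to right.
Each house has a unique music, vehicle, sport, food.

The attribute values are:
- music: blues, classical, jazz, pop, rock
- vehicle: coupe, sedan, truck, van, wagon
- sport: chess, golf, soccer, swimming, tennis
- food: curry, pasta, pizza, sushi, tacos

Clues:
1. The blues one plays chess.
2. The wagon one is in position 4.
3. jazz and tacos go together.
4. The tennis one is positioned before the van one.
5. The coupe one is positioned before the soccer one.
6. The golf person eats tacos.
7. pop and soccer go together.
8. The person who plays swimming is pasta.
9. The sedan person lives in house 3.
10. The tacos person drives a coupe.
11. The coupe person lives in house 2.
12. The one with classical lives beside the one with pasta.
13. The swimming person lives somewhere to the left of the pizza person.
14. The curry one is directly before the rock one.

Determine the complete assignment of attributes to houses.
Solution:

House | Music | Vehicle | Sport | Food
--------------------------------------
  1   | blues | truck | chess | sushi
  2   | jazz | coupe | golf | tacos
  3   | classical | sedan | tennis | curry
  4   | rock | wagon | swimming | pasta
  5   | pop | van | soccer | pizza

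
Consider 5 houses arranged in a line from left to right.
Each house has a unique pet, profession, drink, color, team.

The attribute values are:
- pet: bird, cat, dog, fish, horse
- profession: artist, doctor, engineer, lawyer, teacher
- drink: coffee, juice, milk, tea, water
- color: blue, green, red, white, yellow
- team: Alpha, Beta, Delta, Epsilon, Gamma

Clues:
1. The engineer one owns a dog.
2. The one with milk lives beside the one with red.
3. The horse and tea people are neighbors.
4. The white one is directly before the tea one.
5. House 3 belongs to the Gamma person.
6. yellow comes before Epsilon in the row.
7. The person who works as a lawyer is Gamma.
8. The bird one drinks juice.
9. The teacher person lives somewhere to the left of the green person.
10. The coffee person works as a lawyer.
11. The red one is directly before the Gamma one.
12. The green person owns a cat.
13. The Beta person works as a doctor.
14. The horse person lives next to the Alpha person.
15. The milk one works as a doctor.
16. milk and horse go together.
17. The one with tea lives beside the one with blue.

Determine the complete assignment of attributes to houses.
Solution:

House | Pet | Profession | Drink | Color | Team
-----------------------------------------------
  1   | horse | doctor | milk | white | Beta
  2   | dog | engineer | tea | red | Alpha
  3   | fish | lawyer | coffee | blue | Gamma
  4   | bird | teacher | juice | yellow | Delta
  5   | cat | artist | water | green | Epsilon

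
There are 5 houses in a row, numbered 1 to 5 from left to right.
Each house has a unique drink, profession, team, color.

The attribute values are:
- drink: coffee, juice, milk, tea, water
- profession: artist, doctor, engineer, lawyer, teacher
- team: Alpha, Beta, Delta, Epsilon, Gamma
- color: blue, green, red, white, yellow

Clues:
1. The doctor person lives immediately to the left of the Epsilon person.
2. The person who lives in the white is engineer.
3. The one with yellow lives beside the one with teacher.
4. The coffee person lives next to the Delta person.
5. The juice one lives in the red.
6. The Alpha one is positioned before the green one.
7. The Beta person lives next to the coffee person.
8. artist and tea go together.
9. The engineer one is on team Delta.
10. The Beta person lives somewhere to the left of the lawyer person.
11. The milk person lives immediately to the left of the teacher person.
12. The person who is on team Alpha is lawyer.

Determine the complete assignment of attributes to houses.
Solution:

House | Drink | Profession | Team | Color
-----------------------------------------
  1   | milk | doctor | Beta | yellow
  2   | coffee | teacher | Epsilon | blue
  3   | water | engineer | Delta | white
  4   | juice | lawyer | Alpha | red
  5   | tea | artist | Gamma | green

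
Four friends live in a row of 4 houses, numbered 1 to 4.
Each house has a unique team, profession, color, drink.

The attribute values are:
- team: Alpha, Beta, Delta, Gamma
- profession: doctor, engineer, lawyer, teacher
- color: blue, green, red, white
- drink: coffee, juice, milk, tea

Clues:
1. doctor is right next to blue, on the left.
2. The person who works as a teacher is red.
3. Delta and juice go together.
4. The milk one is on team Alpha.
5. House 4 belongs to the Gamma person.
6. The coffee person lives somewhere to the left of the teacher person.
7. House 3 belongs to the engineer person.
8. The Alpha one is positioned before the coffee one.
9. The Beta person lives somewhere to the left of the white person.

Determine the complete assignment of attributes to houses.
Solution:

House | Team | Profession | Color | Drink
-----------------------------------------
  1   | Alpha | doctor | green | milk
  2   | Beta | lawyer | blue | coffee
  3   | Delta | engineer | white | juice
  4   | Gamma | teacher | red | tea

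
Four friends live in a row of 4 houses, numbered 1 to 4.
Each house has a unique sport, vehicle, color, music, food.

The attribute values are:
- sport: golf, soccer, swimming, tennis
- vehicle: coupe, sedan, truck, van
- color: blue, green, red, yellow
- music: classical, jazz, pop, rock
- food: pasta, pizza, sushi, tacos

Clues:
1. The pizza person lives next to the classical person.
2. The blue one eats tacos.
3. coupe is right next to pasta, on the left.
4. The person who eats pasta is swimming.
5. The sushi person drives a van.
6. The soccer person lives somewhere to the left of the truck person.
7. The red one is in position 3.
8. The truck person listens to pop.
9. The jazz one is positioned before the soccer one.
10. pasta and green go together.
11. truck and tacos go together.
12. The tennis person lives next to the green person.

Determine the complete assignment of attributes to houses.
Solution:

House | Sport | Vehicle | Color | Music | Food
----------------------------------------------
  1   | tennis | coupe | yellow | jazz | pizza
  2   | swimming | sedan | green | classical | pasta
  3   | soccer | van | red | rock | sushi
  4   | golf | truck | blue | pop | tacos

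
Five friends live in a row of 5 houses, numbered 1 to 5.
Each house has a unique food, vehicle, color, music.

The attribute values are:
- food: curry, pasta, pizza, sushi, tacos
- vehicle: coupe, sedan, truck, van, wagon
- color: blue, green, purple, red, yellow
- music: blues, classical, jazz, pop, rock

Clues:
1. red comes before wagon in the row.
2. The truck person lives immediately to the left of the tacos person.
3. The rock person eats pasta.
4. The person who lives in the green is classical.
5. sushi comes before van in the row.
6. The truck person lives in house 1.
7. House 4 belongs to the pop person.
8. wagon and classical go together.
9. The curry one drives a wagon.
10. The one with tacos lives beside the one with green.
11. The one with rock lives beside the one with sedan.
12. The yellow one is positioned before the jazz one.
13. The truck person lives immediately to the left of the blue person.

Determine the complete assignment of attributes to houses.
Solution:

House | Food | Vehicle | Color | Music
--------------------------------------
  1   | pasta | truck | red | rock
  2   | tacos | sedan | blue | blues
  3   | curry | wagon | green | classical
  4   | sushi | coupe | yellow | pop
  5   | pizza | van | purple | jazz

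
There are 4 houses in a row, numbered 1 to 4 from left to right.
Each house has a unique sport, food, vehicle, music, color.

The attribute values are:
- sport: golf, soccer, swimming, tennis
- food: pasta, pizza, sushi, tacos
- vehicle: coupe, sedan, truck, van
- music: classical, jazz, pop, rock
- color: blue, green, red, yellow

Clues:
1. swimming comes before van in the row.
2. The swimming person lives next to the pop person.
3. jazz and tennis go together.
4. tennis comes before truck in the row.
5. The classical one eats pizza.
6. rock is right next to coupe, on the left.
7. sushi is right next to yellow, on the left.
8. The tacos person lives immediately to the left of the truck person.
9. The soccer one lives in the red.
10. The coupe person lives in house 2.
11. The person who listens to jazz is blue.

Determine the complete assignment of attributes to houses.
Solution:

House | Sport | Food | Vehicle | Music | Color
----------------------------------------------
  1   | swimming | sushi | sedan | rock | green
  2   | golf | pasta | coupe | pop | yellow
  3   | tennis | tacos | van | jazz | blue
  4   | soccer | pizza | truck | classical | red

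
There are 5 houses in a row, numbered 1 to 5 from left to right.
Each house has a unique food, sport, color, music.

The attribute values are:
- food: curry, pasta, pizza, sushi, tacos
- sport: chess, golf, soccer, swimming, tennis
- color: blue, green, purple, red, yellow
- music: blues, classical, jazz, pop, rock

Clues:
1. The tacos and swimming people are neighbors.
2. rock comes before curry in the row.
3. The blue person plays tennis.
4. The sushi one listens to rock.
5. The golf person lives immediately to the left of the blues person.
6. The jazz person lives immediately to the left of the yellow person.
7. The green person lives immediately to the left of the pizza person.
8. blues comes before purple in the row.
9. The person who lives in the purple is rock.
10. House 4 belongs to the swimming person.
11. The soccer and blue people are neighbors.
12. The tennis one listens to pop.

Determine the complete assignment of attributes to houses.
Solution:

House | Food | Sport | Color | Music
------------------------------------
  1   | pasta | golf | green | jazz
  2   | pizza | soccer | yellow | blues
  3   | tacos | tennis | blue | pop
  4   | sushi | swimming | purple | rock
  5   | curry | chess | red | classical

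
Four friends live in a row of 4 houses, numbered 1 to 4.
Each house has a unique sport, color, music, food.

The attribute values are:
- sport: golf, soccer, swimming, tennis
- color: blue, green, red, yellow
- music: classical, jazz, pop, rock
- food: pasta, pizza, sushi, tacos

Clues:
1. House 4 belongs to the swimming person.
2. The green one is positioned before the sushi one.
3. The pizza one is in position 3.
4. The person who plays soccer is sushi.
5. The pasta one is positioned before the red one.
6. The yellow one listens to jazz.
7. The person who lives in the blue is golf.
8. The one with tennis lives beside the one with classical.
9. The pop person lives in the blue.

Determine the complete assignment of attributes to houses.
Solution:

House | Sport | Color | Music | Food
------------------------------------
  1   | tennis | green | rock | pasta
  2   | soccer | red | classical | sushi
  3   | golf | blue | pop | pizza
  4   | swimming | yellow | jazz | tacos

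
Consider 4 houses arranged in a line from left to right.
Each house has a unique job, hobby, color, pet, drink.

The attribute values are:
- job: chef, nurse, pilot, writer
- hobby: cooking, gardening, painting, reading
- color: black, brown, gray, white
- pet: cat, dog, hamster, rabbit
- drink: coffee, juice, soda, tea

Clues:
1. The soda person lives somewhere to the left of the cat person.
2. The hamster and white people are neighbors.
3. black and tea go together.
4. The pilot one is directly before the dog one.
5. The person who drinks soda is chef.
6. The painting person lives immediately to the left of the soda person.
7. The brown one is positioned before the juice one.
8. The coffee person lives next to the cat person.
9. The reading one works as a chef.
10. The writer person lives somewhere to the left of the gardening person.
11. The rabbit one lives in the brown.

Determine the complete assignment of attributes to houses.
Solution:

House | Job | Hobby | Color | Pet | Drink
-----------------------------------------
  1   | pilot | painting | black | hamster | tea
  2   | chef | reading | white | dog | soda
  3   | writer | cooking | brown | rabbit | coffee
  4   | nurse | gardening | gray | cat | juice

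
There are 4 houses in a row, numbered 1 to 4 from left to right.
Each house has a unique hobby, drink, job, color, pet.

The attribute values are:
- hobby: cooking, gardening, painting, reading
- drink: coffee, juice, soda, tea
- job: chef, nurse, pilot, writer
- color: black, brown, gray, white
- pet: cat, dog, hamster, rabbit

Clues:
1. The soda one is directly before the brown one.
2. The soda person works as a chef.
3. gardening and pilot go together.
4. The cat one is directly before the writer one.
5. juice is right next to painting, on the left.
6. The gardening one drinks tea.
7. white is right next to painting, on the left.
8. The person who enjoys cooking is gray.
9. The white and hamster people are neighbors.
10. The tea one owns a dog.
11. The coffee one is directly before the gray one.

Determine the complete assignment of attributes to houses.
Solution:

House | Hobby | Drink | Job | Color | Pet
-----------------------------------------
  1   | reading | juice | nurse | white | cat
  2   | painting | coffee | writer | black | hamster
  3   | cooking | soda | chef | gray | rabbit
  4   | gardening | tea | pilot | brown | dog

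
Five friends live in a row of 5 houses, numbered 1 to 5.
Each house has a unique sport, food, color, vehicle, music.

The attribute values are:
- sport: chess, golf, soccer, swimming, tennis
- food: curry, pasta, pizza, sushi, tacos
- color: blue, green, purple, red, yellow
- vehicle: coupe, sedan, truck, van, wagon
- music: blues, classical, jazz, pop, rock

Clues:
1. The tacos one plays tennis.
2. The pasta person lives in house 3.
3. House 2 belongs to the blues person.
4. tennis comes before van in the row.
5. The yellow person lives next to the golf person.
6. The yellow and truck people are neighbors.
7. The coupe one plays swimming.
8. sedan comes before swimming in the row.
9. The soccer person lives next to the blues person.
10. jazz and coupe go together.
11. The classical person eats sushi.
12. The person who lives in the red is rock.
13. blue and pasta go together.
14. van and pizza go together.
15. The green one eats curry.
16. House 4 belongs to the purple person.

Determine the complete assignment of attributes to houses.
Solution:

House | Sport | Food | Color | Vehicle | Music
----------------------------------------------
  1   | soccer | sushi | yellow | sedan | classical
  2   | golf | curry | green | truck | blues
  3   | swimming | pasta | blue | coupe | jazz
  4   | tennis | tacos | purple | wagon | pop
  5   | chess | pizza | red | van | rock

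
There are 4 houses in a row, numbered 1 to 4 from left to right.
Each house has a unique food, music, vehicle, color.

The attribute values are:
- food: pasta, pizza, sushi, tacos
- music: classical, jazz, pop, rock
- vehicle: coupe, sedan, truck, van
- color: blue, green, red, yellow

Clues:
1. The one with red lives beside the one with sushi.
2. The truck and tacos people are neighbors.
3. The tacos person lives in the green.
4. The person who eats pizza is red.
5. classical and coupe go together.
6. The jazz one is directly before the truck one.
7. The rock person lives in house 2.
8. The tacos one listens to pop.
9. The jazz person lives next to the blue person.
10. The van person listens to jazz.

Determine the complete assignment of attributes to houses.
Solution:

House | Food | Music | Vehicle | Color
--------------------------------------
  1   | pizza | jazz | van | red
  2   | sushi | rock | truck | blue
  3   | tacos | pop | sedan | green
  4   | pasta | classical | coupe | yellow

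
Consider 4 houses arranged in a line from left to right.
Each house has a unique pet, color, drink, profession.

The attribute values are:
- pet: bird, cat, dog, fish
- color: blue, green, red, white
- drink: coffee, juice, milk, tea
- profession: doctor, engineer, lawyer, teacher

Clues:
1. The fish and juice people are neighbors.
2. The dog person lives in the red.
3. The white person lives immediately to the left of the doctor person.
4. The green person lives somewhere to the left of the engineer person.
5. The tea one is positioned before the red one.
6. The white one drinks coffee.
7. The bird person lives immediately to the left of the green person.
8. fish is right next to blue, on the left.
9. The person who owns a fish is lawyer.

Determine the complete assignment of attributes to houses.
Solution:

House | Pet | Color | Drink | Profession
----------------------------------------
  1   | fish | white | coffee | lawyer
  2   | bird | blue | juice | doctor
  3   | cat | green | tea | teacher
  4   | dog | red | milk | engineer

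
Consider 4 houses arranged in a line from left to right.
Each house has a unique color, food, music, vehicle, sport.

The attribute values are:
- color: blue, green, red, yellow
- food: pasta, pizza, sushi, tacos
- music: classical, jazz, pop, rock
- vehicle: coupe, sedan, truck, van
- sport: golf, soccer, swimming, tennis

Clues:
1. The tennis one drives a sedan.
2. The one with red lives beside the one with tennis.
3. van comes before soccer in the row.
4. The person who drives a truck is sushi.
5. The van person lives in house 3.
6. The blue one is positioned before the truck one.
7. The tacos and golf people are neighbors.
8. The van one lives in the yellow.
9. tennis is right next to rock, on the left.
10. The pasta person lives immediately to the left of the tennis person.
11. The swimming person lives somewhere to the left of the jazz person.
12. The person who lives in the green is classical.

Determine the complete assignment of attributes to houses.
Solution:

House | Color | Food | Music | Vehicle | Sport
----------------------------------------------
  1   | red | pasta | pop | coupe | swimming
  2   | blue | tacos | jazz | sedan | tennis
  3   | yellow | pizza | rock | van | golf
  4   | green | sushi | classical | truck | soccer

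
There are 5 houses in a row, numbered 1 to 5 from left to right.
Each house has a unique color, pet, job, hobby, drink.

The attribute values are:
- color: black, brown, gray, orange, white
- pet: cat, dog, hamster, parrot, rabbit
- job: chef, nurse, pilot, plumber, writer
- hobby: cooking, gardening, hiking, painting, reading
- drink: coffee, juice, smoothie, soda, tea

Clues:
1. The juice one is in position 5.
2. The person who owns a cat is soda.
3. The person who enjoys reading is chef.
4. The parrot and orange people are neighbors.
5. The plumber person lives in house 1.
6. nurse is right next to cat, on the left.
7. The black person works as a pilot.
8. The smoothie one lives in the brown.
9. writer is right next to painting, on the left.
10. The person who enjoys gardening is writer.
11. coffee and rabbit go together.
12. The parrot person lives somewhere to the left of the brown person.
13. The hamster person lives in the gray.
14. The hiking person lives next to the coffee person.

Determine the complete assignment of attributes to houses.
Solution:

House | Color | Pet | Job | Hobby | Drink
-----------------------------------------
  1   | white | parrot | plumber | hiking | tea
  2   | orange | rabbit | writer | gardening | coffee
  3   | brown | dog | nurse | painting | smoothie
  4   | black | cat | pilot | cooking | soda
  5   | gray | hamster | chef | reading | juice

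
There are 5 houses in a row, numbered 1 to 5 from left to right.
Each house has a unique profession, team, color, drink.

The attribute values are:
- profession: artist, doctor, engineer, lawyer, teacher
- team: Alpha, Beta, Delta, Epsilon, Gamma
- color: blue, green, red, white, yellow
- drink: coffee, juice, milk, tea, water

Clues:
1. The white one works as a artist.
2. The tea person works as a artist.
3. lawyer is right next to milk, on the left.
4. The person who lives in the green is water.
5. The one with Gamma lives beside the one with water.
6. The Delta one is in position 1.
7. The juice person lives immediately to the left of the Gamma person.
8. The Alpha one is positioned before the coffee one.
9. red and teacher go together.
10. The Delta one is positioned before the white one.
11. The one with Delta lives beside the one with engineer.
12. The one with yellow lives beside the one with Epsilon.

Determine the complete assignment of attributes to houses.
Solution:

House | Profession | Team | Color | Drink
-----------------------------------------
  1   | lawyer | Delta | blue | juice
  2   | engineer | Gamma | yellow | milk
  3   | doctor | Epsilon | green | water
  4   | artist | Alpha | white | tea
  5   | teacher | Beta | red | coffee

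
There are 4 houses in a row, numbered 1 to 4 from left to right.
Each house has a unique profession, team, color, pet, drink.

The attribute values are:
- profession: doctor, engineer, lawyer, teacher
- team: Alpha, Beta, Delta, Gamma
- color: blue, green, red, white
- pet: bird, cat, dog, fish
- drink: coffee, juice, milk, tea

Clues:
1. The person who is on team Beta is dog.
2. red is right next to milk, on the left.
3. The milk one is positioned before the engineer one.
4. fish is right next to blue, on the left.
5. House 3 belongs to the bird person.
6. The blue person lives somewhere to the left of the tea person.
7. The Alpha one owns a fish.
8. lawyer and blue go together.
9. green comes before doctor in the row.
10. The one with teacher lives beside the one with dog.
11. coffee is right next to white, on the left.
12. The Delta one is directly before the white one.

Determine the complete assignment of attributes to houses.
Solution:

House | Profession | Team | Color | Pet | Drink
-----------------------------------------------
  1   | teacher | Alpha | red | fish | juice
  2   | lawyer | Beta | blue | dog | milk
  3   | engineer | Delta | green | bird | coffee
  4   | doctor | Gamma | white | cat | tea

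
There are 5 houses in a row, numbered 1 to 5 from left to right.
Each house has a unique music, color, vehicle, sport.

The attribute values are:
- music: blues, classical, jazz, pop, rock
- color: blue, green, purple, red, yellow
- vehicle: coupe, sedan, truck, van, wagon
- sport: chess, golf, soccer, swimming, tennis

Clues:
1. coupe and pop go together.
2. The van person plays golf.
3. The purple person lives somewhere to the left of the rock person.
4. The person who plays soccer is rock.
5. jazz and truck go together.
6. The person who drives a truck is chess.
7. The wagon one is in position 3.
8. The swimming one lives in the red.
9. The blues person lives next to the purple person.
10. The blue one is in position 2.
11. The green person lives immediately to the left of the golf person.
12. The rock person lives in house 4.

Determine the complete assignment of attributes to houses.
Solution:

House | Music | Color | Vehicle | Sport
---------------------------------------
  1   | jazz | green | truck | chess
  2   | blues | blue | van | golf
  3   | classical | purple | wagon | tennis
  4   | rock | yellow | sedan | soccer
  5   | pop | red | coupe | swimming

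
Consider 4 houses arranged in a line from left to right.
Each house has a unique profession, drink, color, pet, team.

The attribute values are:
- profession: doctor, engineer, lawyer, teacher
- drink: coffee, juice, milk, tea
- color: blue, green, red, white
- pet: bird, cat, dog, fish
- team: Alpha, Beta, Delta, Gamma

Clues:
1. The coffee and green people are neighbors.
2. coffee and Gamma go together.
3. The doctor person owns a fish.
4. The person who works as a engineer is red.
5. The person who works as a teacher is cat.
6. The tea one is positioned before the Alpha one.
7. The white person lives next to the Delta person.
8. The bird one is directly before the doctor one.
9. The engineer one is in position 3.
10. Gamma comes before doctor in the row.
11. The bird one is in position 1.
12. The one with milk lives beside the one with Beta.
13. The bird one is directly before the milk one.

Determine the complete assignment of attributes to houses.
Solution:

House | Profession | Drink | Color | Pet | Team
-----------------------------------------------
  1   | lawyer | coffee | white | bird | Gamma
  2   | doctor | milk | green | fish | Delta
  3   | engineer | tea | red | dog | Beta
  4   | teacher | juice | blue | cat | Alpha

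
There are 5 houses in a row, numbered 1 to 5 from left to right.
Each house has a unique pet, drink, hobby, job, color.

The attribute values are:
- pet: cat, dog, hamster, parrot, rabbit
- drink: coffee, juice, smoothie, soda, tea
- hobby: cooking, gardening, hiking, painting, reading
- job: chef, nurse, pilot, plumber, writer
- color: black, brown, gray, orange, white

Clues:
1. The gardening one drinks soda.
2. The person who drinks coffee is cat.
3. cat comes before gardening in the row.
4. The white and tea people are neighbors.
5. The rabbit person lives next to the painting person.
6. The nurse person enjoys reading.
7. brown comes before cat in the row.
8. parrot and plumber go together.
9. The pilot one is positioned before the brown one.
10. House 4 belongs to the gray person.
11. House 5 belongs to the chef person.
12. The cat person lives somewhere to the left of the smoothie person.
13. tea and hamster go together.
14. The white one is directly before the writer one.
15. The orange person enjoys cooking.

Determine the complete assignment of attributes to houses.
Solution:

House | Pet | Drink | Hobby | Job | Color
-----------------------------------------
  1   | rabbit | juice | hiking | pilot | white
  2   | hamster | tea | painting | writer | brown
  3   | cat | coffee | reading | nurse | black
  4   | parrot | soda | gardening | plumber | gray
  5   | dog | smoothie | cooking | chef | orange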